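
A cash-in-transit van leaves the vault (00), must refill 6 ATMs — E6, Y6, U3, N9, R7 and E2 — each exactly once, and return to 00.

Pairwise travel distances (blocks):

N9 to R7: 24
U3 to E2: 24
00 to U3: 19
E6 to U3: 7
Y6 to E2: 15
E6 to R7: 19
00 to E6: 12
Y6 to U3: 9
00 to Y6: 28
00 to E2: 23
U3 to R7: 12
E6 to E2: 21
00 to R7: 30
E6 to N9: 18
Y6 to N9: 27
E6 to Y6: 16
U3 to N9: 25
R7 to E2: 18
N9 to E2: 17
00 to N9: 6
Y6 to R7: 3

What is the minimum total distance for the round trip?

With 6 stops there are 6!/2 = 360 distinct round trips (a route and its reverse cost the same).
00 - E6 - Y6 - U3 - N9 - R7 - E2 - 00: 12+16+9+25+24+18+23 = 127
00 - E6 - Y6 - U3 - N9 - E2 - R7 - 00: 12+16+9+25+17+18+30 = 127
00 - E6 - Y6 - U3 - R7 - N9 - E2 - 00: 12+16+9+12+24+17+23 = 113
00 - E6 - Y6 - U3 - R7 - E2 - N9 - 00: 12+16+9+12+18+17+6 = 90
00 - E6 - Y6 - U3 - E2 - N9 - R7 - 00: 12+16+9+24+17+24+30 = 132
00 - E6 - Y6 - U3 - E2 - R7 - N9 - 00: 12+16+9+24+18+24+6 = 109
00 - E6 - Y6 - N9 - U3 - R7 - E2 - 00: 12+16+27+25+12+18+23 = 133
00 - E6 - Y6 - N9 - U3 - E2 - R7 - 00: 12+16+27+25+24+18+30 = 152
… (352 more)
00 - E6 - U3 - Y6 - R7 - E2 - N9 - 00: 12+7+9+3+18+17+6 = 72  ← best
The minimum is 72.
One optimal route: 00 → E6 → U3 → Y6 → R7 → E2 → N9 → 00 (or its reverse).

Minimum total distance: 72 blocks.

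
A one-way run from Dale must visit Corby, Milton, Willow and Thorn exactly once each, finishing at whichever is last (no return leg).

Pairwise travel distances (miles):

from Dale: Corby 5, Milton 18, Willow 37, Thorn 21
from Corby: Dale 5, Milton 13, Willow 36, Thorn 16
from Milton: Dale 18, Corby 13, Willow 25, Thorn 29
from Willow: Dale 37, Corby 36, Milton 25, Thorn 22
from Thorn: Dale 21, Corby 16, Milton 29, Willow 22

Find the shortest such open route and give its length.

There are 4! = 24 possible orderings.
Dale - Corby - Milton - Willow - Thorn: 5+13+25+22 = 65
Dale - Corby - Milton - Thorn - Willow: 5+13+29+22 = 69
Dale - Corby - Willow - Milton - Thorn: 5+36+25+29 = 95
Dale - Corby - Willow - Thorn - Milton: 5+36+22+29 = 92
Dale - Corby - Thorn - Milton - Willow: 5+16+29+25 = 75
Dale - Corby - Thorn - Willow - Milton: 5+16+22+25 = 68
Dale - Milton - Corby - Willow - Thorn: 18+13+36+22 = 89
Dale - Milton - Corby - Thorn - Willow: 18+13+16+22 = 69
Dale - Milton - Willow - Corby - Thorn: 18+25+36+16 = 95
Dale - Milton - Willow - Thorn - Corby: 18+25+22+16 = 81
Dale - Milton - Thorn - Corby - Willow: 18+29+16+36 = 99
Dale - Milton - Thorn - Willow - Corby: 18+29+22+36 = 105
Dale - Willow - Corby - Milton - Thorn: 37+36+13+29 = 115
Dale - Willow - Corby - Thorn - Milton: 37+36+16+29 = 118
… (10 more)
The minimum is 65.
One shortest path: Dale → Corby → Milton → Willow → Thorn.

65 miles — the minimum one-way total.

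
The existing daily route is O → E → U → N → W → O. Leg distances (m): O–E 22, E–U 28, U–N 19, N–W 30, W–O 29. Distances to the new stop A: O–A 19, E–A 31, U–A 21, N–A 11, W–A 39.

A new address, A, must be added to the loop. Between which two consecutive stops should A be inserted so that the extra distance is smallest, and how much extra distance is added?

+13 m — insert A between U and N.

Insertion cost between consecutive stops i–j is d(i,A) + d(A,j) − d(i,j):
  between O and E: 19 + 31 − 22 = 28
  between E and U: 31 + 21 − 28 = 24
  between U and N: 21 + 11 − 19 = 13
  between N and W: 11 + 39 − 30 = 20
  between W and O: 39 + 19 − 29 = 29
Cheapest insertion is between U and N, adding 13.
New total = 128 + 13 = 141.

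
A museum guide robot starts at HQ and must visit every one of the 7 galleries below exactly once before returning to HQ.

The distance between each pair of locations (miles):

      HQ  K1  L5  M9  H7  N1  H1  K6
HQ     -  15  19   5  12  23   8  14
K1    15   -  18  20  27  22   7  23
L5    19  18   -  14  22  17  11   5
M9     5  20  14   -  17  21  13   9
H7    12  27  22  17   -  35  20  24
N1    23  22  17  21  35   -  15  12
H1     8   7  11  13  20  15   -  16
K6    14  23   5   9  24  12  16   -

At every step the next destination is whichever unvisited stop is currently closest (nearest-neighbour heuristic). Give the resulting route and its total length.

From HQ: distances to unvisited — M9=5, H1=8, H7=12, K6=14, K1=15, L5=19, N1=23. Nearest is M9 (5).
From M9: distances to unvisited — K6=9, H1=13, L5=14, H7=17, K1=20, N1=21. Nearest is K6 (9).
From K6: distances to unvisited — L5=5, N1=12, H1=16, K1=23, H7=24. Nearest is L5 (5).
From L5: distances to unvisited — H1=11, N1=17, K1=18, H7=22. Nearest is H1 (11).
From H1: distances to unvisited — K1=7, N1=15, H7=20. Nearest is K1 (7).
From K1: distances to unvisited — N1=22, H7=27. Nearest is N1 (22).
From N1: distances to unvisited — H7=35. Nearest is H7 (35).
Return H7→HQ: 12.
Total = 5 + 9 + 5 + 11 + 7 + 22 + 35 + 12 = 106.

Nearest-neighbour total = 106 miles; route HQ → M9 → K6 → L5 → H1 → K1 → N1 → H7 → HQ.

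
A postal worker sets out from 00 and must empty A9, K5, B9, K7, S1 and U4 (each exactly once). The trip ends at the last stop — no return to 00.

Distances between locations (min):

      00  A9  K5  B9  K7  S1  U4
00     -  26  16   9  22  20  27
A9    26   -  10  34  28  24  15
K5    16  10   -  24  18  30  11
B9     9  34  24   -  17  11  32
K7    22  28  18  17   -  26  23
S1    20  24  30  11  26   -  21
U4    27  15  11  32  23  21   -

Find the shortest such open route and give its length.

Shortest open route: 84 min.

There are 6! = 720 possible orderings.
00→A9→K5→B9→K7→S1→U4: 26+10+24+17+26+21 = 124
00→A9→K5→B9→K7→U4→S1: 26+10+24+17+23+21 = 121
00→A9→K5→B9→S1→K7→U4: 26+10+24+11+26+23 = 120
00→A9→K5→B9→S1→U4→K7: 26+10+24+11+21+23 = 115
00→A9→K5→B9→U4→K7→S1: 26+10+24+32+23+26 = 141
00→A9→K5→B9→U4→S1→K7: 26+10+24+32+21+26 = 139
00→A9→K5→K7→B9→S1→U4: 26+10+18+17+11+21 = 103
00→A9→K5→K7→B9→U4→S1: 26+10+18+17+32+21 = 124
… (712 more)
00→B9→S1→U4→A9→K5→K7: 9+11+21+15+10+18 = 84  ← best
The minimum is 84.
One shortest path: 00 → B9 → S1 → U4 → A9 → K5 → K7.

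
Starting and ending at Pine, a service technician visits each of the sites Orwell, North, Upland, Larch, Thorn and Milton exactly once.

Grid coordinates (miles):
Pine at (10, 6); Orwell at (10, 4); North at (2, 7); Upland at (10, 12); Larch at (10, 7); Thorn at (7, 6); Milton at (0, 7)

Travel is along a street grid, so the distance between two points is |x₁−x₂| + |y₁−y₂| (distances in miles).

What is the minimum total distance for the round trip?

Minimum total distance: 36 miles.

With 6 stops there are 6!/2 = 360 distinct round trips (a route and its reverse cost the same).
Pine→Orwell→North→Upland→Larch→Thorn→Milton→Pine: 2+11+13+5+4+8+11 = 54
Pine→Orwell→North→Upland→Larch→Milton→Thorn→Pine: 2+11+13+5+10+8+3 = 52
Pine→Orwell→North→Upland→Thorn→Larch→Milton→Pine: 2+11+13+9+4+10+11 = 60
Pine→Orwell→North→Upland→Thorn→Milton→Larch→Pine: 2+11+13+9+8+10+1 = 54
Pine→Orwell→North→Upland→Milton→Larch→Thorn→Pine: 2+11+13+15+10+4+3 = 58
Pine→Orwell→North→Upland→Milton→Thorn→Larch→Pine: 2+11+13+15+8+4+1 = 54
Pine→Orwell→North→Larch→Upland→Thorn→Milton→Pine: 2+11+8+5+9+8+11 = 54
Pine→Orwell→North→Larch→Upland→Milton→Thorn→Pine: 2+11+8+5+15+8+3 = 52
… (352 more)
Pine→Orwell→Upland→Larch→North→Milton→Thorn→Pine: 2+8+5+8+2+8+3 = 36  ← best
The minimum is 36.
One optimal route: Pine → Orwell → Upland → Larch → North → Milton → Thorn → Pine (or its reverse).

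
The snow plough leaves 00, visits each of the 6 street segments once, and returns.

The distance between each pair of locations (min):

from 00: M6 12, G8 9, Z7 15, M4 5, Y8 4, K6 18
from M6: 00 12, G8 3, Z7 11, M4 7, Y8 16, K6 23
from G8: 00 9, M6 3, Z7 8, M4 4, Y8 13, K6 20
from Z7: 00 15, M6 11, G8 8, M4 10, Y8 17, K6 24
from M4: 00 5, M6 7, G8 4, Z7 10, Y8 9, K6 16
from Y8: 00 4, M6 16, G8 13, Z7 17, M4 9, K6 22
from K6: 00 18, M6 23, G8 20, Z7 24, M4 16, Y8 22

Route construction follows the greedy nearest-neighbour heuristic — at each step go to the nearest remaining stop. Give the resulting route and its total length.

Nearest-neighbour total = 73 min; route 00 → Y8 → M4 → G8 → M6 → Z7 → K6 → 00.

00 → [Y8:4 / M4:5 / G8:9 / M6:12 / Z7:15 / K6:18] → Y8 (4)
Y8 → [M4:9 / G8:13 / M6:16 / Z7:17 / K6:22] → M4 (9)
M4 → [G8:4 / M6:7 / Z7:10 / K6:16] → G8 (4)
G8 → [M6:3 / Z7:8 / K6:20] → M6 (3)
M6 → [Z7:11 / K6:23] → Z7 (11)
Z7 → [K6:24] → K6 (24)
Return K6→00: 18.
Total = 4 + 9 + 4 + 3 + 11 + 24 + 18 = 73.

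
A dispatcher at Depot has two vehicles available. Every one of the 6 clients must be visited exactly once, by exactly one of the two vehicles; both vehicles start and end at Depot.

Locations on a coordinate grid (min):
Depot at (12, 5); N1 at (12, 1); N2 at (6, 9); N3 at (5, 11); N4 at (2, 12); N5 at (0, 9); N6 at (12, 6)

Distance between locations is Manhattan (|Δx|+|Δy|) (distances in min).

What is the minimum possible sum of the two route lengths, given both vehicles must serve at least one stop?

Minimum combined distance: 46 min.

Try each way of splitting the stops between the two vehicles (each non-empty) and, for each split, find the best tour for each vehicle:
  {N1} + {N2, N3, N4, N5, N6}: 8 + 38 = 46
  {N2} + {N1, N3, N4, N5, N6}: 20 + 46 = 66
  {N1, N2} + {N3, N4, N5, N6}: 28 + 38 = 66
  {N3} + {N1, N2, N4, N5, N6}: 26 + 46 = 72
  {N1, N3} + {N2, N4, N5, N6}: 34 + 38 = 72
  {N2, N3} + {N1, N4, N5, N6}: 26 + 46 = 72
  … (31 splits in total)
Best: vehicle 1 Depot → N1 → Depot = 8; vehicle 2 Depot → N2 → N3 → N4 → N5 → N6 → Depot = 38; combined 46.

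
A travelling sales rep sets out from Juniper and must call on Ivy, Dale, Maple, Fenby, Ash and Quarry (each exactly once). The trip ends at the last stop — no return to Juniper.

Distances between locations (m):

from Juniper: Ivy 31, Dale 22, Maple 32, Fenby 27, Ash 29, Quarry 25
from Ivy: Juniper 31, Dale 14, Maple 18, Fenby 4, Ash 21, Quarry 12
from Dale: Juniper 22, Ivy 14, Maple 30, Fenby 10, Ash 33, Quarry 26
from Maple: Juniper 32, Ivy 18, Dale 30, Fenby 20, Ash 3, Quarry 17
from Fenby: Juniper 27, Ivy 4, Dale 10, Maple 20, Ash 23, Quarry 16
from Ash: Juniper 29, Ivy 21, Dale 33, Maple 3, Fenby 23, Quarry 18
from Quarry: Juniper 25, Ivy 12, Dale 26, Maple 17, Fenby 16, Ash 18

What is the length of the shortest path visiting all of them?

Shortest open route: 68 m.

There are 6! = 720 possible orderings.
Juniper → Ivy → Dale → Maple → Fenby → Ash → Quarry: 31+14+30+20+23+18 = 136
Juniper → Ivy → Dale → Maple → Fenby → Quarry → Ash: 31+14+30+20+16+18 = 129
Juniper → Ivy → Dale → Maple → Ash → Fenby → Quarry: 31+14+30+3+23+16 = 117
Juniper → Ivy → Dale → Maple → Ash → Quarry → Fenby: 31+14+30+3+18+16 = 112
Juniper → Ivy → Dale → Maple → Quarry → Fenby → Ash: 31+14+30+17+16+23 = 131
Juniper → Ivy → Dale → Maple → Quarry → Ash → Fenby: 31+14+30+17+18+23 = 133
Juniper → Ivy → Dale → Fenby → Maple → Ash → Quarry: 31+14+10+20+3+18 = 96
Juniper → Ivy → Dale → Fenby → Maple → Quarry → Ash: 31+14+10+20+17+18 = 110
… (712 more)
Juniper → Dale → Fenby → Ivy → Quarry → Maple → Ash: 22+10+4+12+17+3 = 68  ← best
The minimum is 68.
One shortest path: Juniper → Dale → Fenby → Ivy → Quarry → Maple → Ash.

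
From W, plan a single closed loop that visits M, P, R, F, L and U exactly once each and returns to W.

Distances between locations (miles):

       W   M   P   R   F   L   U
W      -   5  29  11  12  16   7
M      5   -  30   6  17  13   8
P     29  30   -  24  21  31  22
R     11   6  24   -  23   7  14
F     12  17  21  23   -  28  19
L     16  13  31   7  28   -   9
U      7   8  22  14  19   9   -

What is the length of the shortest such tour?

82 miles — the shortest possible round trip.

There are 360 distinct closed tours to check (reversals are equivalent).
W-M-P-R-F-L-U-W: 5+30+24+23+28+9+7 = 126
W-M-P-R-F-U-L-W: 5+30+24+23+19+9+16 = 126
W-M-P-R-L-F-U-W: 5+30+24+7+28+19+7 = 120
W-M-P-R-L-U-F-W: 5+30+24+7+9+19+12 = 106
W-M-P-R-U-F-L-W: 5+30+24+14+19+28+16 = 136
W-M-P-R-U-L-F-W: 5+30+24+14+9+28+12 = 122
W-M-P-F-R-L-U-W: 5+30+21+23+7+9+7 = 102
W-M-P-F-R-U-L-W: 5+30+21+23+14+9+16 = 118
… (352 more)
W-M-R-L-U-P-F-W: 5+6+7+9+22+21+12 = 82  ← best
The minimum is 82.
One optimal route: W → M → R → L → U → P → F → W (or its reverse).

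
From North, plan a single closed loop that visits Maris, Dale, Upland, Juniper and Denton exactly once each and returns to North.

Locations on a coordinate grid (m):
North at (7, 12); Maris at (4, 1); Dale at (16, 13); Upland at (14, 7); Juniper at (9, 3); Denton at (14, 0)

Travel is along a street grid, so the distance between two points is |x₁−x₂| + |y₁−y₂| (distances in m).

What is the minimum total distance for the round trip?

Shortest round trip = 54 m.

There are 60 distinct closed tours to check (reversals are equivalent).
North → Maris → Dale → Upland → Juniper → Denton → North: 14+24+8+9+8+19 = 82
North → Maris → Dale → Upland → Denton → Juniper → North: 14+24+8+7+8+11 = 72
North → Maris → Dale → Juniper → Upland → Denton → North: 14+24+17+9+7+19 = 90
North → Maris → Dale → Juniper → Denton → Upland → North: 14+24+17+8+7+12 = 82
North → Maris → Dale → Denton → Upland → Juniper → North: 14+24+15+7+9+11 = 80
North → Maris → Dale → Denton → Juniper → Upland → North: 14+24+15+8+9+12 = 82
North → Maris → Upland → Dale → Juniper → Denton → North: 14+16+8+17+8+19 = 82
North → Maris → Upland → Dale → Denton → Juniper → North: 14+16+8+15+8+11 = 72
North → Maris → Upland → Juniper → Dale → Denton → North: 14+16+9+17+15+19 = 90
North → Maris → Upland → Juniper → Denton → Dale → North: 14+16+9+8+15+10 = 72
North → Maris → Upland → Denton → Dale → Juniper → North: 14+16+7+15+17+11 = 80
North → Maris → Upland → Denton → Juniper → Dale → North: 14+16+7+8+17+10 = 72
North → Maris → Juniper → Dale → Upland → Denton → North: 14+7+17+8+7+19 = 72
North → Maris → Juniper → Dale → Denton → Upland → North: 14+7+17+15+7+12 = 72
… (46 more)
North → Maris → Juniper → Denton → Upland → Dale → North: 14+7+8+7+8+10 = 54  ← best
The minimum is 54.
One optimal route: North → Maris → Juniper → Denton → Upland → Dale → North (or its reverse).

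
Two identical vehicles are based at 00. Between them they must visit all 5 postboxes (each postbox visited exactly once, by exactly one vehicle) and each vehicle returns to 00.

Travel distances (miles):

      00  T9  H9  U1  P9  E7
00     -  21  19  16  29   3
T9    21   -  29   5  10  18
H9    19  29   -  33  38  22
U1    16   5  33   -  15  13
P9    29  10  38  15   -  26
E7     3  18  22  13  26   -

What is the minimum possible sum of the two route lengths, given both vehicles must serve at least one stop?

There are 2^4 − 1 = 15 ways to divide the 5 stops into two non-empty groups. For each, the best each vehicle can do is its own shortest tour through its group:
  {T9} + {H9, U1, P9, E7}: 42 + 88 = 130
  {H9} + {T9, U1, P9, E7}: 38 + 60 = 98
  {T9, H9} + {U1, P9, E7}: 69 + 60 = 129
  {U1} + {T9, H9, P9, E7}: 32 + 87 = 119
  {T9, U1} + {H9, P9, E7}: 42 + 86 = 128
  {H9, U1} + {T9, P9, E7}: 68 + 60 = 128
  … (15 splits in total)
  {T9, H9, U1, P9} + {E7}: 88 + 6 = 94  ← best
Best: vehicle 1 00 → H9 → P9 → T9 → U1 → 00 = 88; vehicle 2 00 → E7 → 00 = 6; combined 94.

Minimum combined distance: 94 miles.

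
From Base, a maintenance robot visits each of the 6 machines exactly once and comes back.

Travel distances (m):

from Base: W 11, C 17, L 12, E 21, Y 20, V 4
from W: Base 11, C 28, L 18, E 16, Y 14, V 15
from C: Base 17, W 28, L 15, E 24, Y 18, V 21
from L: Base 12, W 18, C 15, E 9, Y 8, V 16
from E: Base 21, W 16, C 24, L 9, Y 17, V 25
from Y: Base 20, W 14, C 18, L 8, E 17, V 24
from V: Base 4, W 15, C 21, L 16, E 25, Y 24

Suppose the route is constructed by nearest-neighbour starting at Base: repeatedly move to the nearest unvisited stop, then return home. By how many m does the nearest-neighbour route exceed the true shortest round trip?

Base: V=4, W=11, L=12, C=17, Y=20, E=21 ⇒ V
V: W=15, L=16, C=21, Y=24, E=25 ⇒ W
W: Y=14, E=16, L=18, C=28 ⇒ Y
Y: L=8, E=17, C=18 ⇒ L
L: E=9, C=15 ⇒ E
E: C=24 ⇒ C
NN route Base → V → W → Y → L → E → C → Base costs 91.
Optimal: Base → W → E → L → Y → C → V → Base costs 87 (by enumerating all 360 distinct tours).
Excess = 91 − 87 = 4.

4 m longer than the optimal tour.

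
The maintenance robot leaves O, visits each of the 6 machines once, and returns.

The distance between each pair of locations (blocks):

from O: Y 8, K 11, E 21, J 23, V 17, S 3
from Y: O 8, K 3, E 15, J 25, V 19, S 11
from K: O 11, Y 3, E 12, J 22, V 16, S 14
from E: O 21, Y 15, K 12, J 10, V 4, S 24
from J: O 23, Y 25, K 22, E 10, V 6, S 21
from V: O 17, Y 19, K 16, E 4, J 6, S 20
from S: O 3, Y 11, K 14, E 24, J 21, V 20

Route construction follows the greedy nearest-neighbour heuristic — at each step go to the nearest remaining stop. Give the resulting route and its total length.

Nearest-neighbour total = 62 blocks; route O → S → Y → K → E → V → J → O.

From O: distances to unvisited — S=3, Y=8, K=11, V=17, E=21, J=23. Nearest is S (3).
From S: distances to unvisited — Y=11, K=14, V=20, J=21, E=24. Nearest is Y (11).
From Y: distances to unvisited — K=3, E=15, V=19, J=25. Nearest is K (3).
From K: distances to unvisited — E=12, V=16, J=22. Nearest is E (12).
From E: distances to unvisited — V=4, J=10. Nearest is V (4).
From V: distances to unvisited — J=6. Nearest is J (6).
Return J→O: 23.
Total = 3 + 11 + 3 + 12 + 4 + 6 + 23 = 62.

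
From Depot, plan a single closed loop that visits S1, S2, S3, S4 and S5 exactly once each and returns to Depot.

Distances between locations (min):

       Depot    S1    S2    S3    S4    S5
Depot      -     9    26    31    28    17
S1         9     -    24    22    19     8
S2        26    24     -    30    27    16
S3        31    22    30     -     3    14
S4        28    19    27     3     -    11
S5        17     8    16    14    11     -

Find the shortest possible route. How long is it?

87 min — the shortest possible round trip.

With 5 stops there are 5!/2 = 60 distinct round trips (a route and its reverse cost the same).
Depot → S1 → S2 → S3 → S4 → S5 → Depot: 9+24+30+3+11+17 = 94
Depot → S1 → S2 → S3 → S5 → S4 → Depot: 9+24+30+14+11+28 = 116
Depot → S1 → S2 → S4 → S3 → S5 → Depot: 9+24+27+3+14+17 = 94
Depot → S1 → S2 → S4 → S5 → S3 → Depot: 9+24+27+11+14+31 = 116
Depot → S1 → S2 → S5 → S3 → S4 → Depot: 9+24+16+14+3+28 = 94
Depot → S1 → S2 → S5 → S4 → S3 → Depot: 9+24+16+11+3+31 = 94
Depot → S1 → S3 → S2 → S4 → S5 → Depot: 9+22+30+27+11+17 = 116
Depot → S1 → S3 → S2 → S5 → S4 → Depot: 9+22+30+16+11+28 = 116
Depot → S1 → S3 → S4 → S2 → S5 → Depot: 9+22+3+27+16+17 = 94
Depot → S1 → S3 → S4 → S5 → S2 → Depot: 9+22+3+11+16+26 = 87
Depot → S1 → S3 → S5 → S2 → S4 → Depot: 9+22+14+16+27+28 = 116
Depot → S1 → S3 → S5 → S4 → S2 → Depot: 9+22+14+11+27+26 = 109
Depot → S1 → S4 → S2 → S3 → S5 → Depot: 9+19+27+30+14+17 = 116
Depot → S1 → S4 → S2 → S5 → S3 → Depot: 9+19+27+16+14+31 = 116
… (46 more)
The minimum is 87.
One optimal route: Depot → S1 → S3 → S4 → S5 → S2 → Depot (or its reverse).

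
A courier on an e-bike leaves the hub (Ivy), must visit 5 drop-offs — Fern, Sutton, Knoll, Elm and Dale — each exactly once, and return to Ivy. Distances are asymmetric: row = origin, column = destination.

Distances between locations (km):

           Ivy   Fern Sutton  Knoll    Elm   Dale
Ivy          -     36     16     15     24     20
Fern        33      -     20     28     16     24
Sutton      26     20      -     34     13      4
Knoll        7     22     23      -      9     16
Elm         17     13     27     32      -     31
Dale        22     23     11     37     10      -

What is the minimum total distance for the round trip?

Ivy - Fern - Sutton - Knoll - Elm - Dale - Ivy: 36+20+34+9+31+22 = 152
Ivy - Fern - Sutton - Knoll - Dale - Elm - Ivy: 36+20+34+16+10+17 = 133
Ivy - Fern - Sutton - Elm - Knoll - Dale - Ivy: 36+20+13+32+16+22 = 139
Ivy - Fern - Sutton - Elm - Dale - Knoll - Ivy: 36+20+13+31+37+7 = 144
Ivy - Fern - Sutton - Dale - Knoll - Elm - Ivy: 36+20+4+37+9+17 = 123
Ivy - Fern - Sutton - Dale - Elm - Knoll - Ivy: 36+20+4+10+32+7 = 109
Ivy - Fern - Knoll - Sutton - Elm - Dale - Ivy: 36+28+23+13+31+22 = 153
Ivy - Fern - Knoll - Sutton - Dale - Elm - Ivy: 36+28+23+4+10+17 = 118
Ivy - Fern - Knoll - Elm - Sutton - Dale - Ivy: 36+28+9+27+4+22 = 126
Ivy - Fern - Knoll - Elm - Dale - Sutton - Ivy: 36+28+9+31+11+26 = 141
Ivy - Fern - Knoll - Dale - Sutton - Elm - Ivy: 36+28+16+11+13+17 = 121
Ivy - Fern - Knoll - Dale - Elm - Sutton - Ivy: 36+28+16+10+27+26 = 143
Ivy - Fern - Elm - Sutton - Knoll - Dale - Ivy: 36+16+27+34+16+22 = 151
Ivy - Fern - Elm - Sutton - Dale - Knoll - Ivy: 36+16+27+4+37+7 = 127
… (106 more)
Ivy - Sutton - Dale - Elm - Fern - Knoll - Ivy: 16+4+10+13+28+7 = 78  ← best
The minimum is 78.
One optimal route: Ivy → Sutton → Dale → Elm → Fern → Knoll → Ivy.

Minimum total distance: 78 km.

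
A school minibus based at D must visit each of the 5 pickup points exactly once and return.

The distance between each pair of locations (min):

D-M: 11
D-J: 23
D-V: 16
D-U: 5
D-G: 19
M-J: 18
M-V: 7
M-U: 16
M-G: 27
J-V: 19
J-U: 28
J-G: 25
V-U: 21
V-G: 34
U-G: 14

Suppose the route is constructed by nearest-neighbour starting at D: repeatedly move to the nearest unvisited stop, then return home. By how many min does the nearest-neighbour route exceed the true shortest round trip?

The nearest-neighbour route is 4 min longer than optimal.

From D: U=5, M=11, V=16, G=19, J=23 → choose U (5).
From U: G=14, M=16, V=21, J=28 → choose G (14).
From G: J=25, M=27, V=34 → choose J (25).
From J: M=18, V=19 → choose M (18).
From M: V=7 → choose V (7).
NN route D → U → G → J → M → V → D costs 85.
Optimal: D → M → V → J → G → U → D costs 81 (by enumerating all 60 distinct tours).
Excess = 85 − 81 = 4.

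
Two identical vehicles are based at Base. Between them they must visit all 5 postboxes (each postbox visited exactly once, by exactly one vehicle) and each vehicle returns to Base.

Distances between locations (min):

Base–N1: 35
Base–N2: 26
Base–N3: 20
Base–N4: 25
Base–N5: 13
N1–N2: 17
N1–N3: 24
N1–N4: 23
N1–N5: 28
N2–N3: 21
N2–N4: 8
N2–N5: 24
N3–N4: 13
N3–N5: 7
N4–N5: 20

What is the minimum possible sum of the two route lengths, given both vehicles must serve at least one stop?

119 min — the smallest possible combined total.

Try each way of splitting the stops between the two vehicles (each non-empty) and, for each split, find the best tour for each vehicle:
  {N1} + {N2, N3, N4, N5}: 70 + 67 = 137
  {N2} + {N1, N3, N4, N5}: 52 + 91 = 143
  {N1, N2} + {N3, N4, N5}: 78 + 58 = 136
  {N3} + {N1, N2, N4, N5}: 40 + 91 = 131
  {N1, N3} + {N2, N4, N5}: 79 + 67 = 146
  {N2, N3} + {N1, N4, N5}: 67 + 89 = 156
  … (15 splits in total)
  {N1, N2, N3, N4} + {N5}: 93 + 26 = 119  ← best
Best: vehicle 1 Base → N1 → N2 → N4 → N3 → Base = 93; vehicle 2 Base → N5 → Base = 26; combined 119.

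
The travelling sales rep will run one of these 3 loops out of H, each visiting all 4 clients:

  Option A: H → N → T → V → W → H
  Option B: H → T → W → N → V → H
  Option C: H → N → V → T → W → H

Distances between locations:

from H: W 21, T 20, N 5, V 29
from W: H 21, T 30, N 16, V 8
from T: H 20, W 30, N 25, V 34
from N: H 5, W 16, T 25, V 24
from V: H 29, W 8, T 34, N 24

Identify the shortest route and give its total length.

93 — Option A is the shortest.

Option A: 5 + 25 + 34 + 8 + 21 = 93
Option B: 20 + 30 + 16 + 24 + 29 = 119
Option C: 5 + 24 + 34 + 30 + 21 = 114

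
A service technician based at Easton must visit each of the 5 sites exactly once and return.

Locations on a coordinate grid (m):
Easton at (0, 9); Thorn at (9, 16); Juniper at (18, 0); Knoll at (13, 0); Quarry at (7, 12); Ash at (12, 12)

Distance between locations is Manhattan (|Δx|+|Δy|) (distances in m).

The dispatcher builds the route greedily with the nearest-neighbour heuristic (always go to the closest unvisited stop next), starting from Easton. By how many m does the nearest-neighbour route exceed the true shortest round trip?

Excess over optimum: 6 m.

From Easton: Quarry=10, Ash=15, Thorn=16, Knoll=22, Juniper=27 → choose Quarry (10).
From Quarry: Ash=5, Thorn=6, Knoll=18, Juniper=23 → choose Ash (5).
From Ash: Thorn=7, Knoll=13, Juniper=18 → choose Thorn (7).
From Thorn: Knoll=20, Juniper=25 → choose Knoll (20).
From Knoll: Juniper=5 → choose Juniper (5).
NN route Easton → Quarry → Ash → Thorn → Knoll → Juniper → Easton costs 74.
Optimal: Easton → Juniper → Knoll → Ash → Thorn → Quarry → Easton costs 68 (by enumerating all 60 distinct tours).
Excess = 74 − 68 = 6.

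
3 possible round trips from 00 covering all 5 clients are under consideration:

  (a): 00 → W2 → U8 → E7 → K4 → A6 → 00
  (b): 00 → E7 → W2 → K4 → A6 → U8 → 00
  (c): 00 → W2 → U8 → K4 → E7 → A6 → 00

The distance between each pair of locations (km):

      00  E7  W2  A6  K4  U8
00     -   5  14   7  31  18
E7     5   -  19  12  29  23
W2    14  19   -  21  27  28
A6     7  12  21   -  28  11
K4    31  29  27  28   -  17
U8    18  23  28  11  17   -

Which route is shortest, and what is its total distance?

(a): 14 + 28 + 23 + 29 + 28 + 7 = 129
(b): 5 + 19 + 27 + 28 + 11 + 18 = 108
(c): 14 + 28 + 17 + 29 + 12 + 7 = 107

Shortest is (c), total 107 km.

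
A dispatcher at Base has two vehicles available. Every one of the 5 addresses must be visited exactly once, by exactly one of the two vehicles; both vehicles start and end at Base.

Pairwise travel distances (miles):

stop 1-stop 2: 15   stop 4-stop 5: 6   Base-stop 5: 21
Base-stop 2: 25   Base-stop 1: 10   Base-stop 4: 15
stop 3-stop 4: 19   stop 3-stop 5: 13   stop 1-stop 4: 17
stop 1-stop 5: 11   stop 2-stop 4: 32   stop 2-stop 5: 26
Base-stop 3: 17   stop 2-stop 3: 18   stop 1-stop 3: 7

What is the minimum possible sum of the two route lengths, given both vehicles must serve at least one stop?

Try each way of splitting the stops between the two vehicles (each non-empty) and, for each split, find the best tour for each vehicle:
  {stop 1} + {stop 2, stop 3, stop 4, stop 5}: 20 + 77 = 97
  {stop 2} + {stop 1, stop 3, stop 4, stop 5}: 50 + 51 = 101
  {stop 1, stop 2} + {stop 3, stop 4, stop 5}: 50 + 51 = 101
  {stop 3} + {stop 1, stop 2, stop 4, stop 5}: 34 + 72 = 106
  {stop 1, stop 3} + {stop 2, stop 4, stop 5}: 34 + 72 = 106
  {stop 2, stop 3} + {stop 1, stop 4, stop 5}: 60 + 42 = 102
  … (15 splits in total)
Best: vehicle 1 Base → stop 1 → Base = 20; vehicle 2 Base → stop 2 → stop 3 → stop 5 → stop 4 → Base = 77; combined 97.

Minimum combined distance: 97 miles.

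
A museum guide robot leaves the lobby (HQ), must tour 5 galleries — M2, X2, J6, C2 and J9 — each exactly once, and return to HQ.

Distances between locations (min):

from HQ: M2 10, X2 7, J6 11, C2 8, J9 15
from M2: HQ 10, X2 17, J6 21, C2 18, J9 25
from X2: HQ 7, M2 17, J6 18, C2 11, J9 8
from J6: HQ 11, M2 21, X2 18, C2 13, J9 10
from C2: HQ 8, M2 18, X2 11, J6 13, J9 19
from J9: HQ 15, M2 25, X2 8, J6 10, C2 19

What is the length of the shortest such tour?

66 min — the shortest possible round trip.

With 5 stops there are 5!/2 = 60 distinct round trips (a route and its reverse cost the same).
HQ-M2-X2-J6-C2-J9-HQ: 10+17+18+13+19+15 = 92
HQ-M2-X2-J6-J9-C2-HQ: 10+17+18+10+19+8 = 82
HQ-M2-X2-C2-J6-J9-HQ: 10+17+11+13+10+15 = 76
HQ-M2-X2-C2-J9-J6-HQ: 10+17+11+19+10+11 = 78
HQ-M2-X2-J9-J6-C2-HQ: 10+17+8+10+13+8 = 66
HQ-M2-X2-J9-C2-J6-HQ: 10+17+8+19+13+11 = 78
HQ-M2-J6-X2-C2-J9-HQ: 10+21+18+11+19+15 = 94
HQ-M2-J6-X2-J9-C2-HQ: 10+21+18+8+19+8 = 84
HQ-M2-J6-C2-X2-J9-HQ: 10+21+13+11+8+15 = 78
HQ-M2-J6-C2-J9-X2-HQ: 10+21+13+19+8+7 = 78
HQ-M2-J6-J9-X2-C2-HQ: 10+21+10+8+11+8 = 68
HQ-M2-J6-J9-C2-X2-HQ: 10+21+10+19+11+7 = 78
HQ-M2-C2-X2-J6-J9-HQ: 10+18+11+18+10+15 = 82
HQ-M2-C2-X2-J9-J6-HQ: 10+18+11+8+10+11 = 68
… (46 more)
The minimum is 66.
One optimal route: HQ → M2 → X2 → J9 → J6 → C2 → HQ (or its reverse).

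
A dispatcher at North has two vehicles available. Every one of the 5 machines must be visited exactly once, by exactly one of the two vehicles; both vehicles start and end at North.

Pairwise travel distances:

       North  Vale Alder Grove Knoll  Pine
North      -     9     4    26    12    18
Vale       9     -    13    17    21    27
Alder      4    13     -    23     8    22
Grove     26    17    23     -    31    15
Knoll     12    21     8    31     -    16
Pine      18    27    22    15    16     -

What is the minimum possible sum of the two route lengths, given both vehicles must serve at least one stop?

77 — the smallest possible combined total.

Check every non-empty split of the stops between the two vehicles; for each half take its own optimal tour:
  {Vale} + {Alder, Grove, Knoll, Pine}: 18 + 69 = 87
  {Alder} + {Vale, Grove, Knoll, Pine}: 8 + 69 = 77
  {Vale, Alder} + {Grove, Knoll, Pine}: 26 + 69 = 95
  {Grove} + {Vale, Alder, Knoll, Pine}: 52 + 64 = 116
  {Vale, Grove} + {Alder, Knoll, Pine}: 52 + 46 = 98
  {Alder, Grove} + {Vale, Knoll, Pine}: 53 + 64 = 117
  … (15 splits in total)
Best: vehicle 1 North → Alder → North = 8; vehicle 2 North → Vale → Grove → Pine → Knoll → North = 69; combined 77.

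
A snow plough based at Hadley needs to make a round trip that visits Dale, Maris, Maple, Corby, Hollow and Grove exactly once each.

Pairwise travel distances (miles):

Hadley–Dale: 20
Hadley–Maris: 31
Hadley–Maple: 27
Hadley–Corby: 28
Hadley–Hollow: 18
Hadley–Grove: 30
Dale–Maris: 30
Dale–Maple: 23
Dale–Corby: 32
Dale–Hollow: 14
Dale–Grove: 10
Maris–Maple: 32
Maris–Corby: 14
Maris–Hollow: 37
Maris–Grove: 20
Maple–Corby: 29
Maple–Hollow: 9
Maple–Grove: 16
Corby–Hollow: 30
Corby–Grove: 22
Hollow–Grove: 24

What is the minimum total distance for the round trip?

120 miles — the shortest possible round trip.

With 6 stops there are 6!/2 = 360 distinct round trips (a route and its reverse cost the same).
Hadley - Dale - Maris - Maple - Corby - Hollow - Grove - Hadley: 20+30+32+29+30+24+30 = 195
Hadley - Dale - Maris - Maple - Corby - Grove - Hollow - Hadley: 20+30+32+29+22+24+18 = 175
Hadley - Dale - Maris - Maple - Hollow - Corby - Grove - Hadley: 20+30+32+9+30+22+30 = 173
Hadley - Dale - Maris - Maple - Hollow - Grove - Corby - Hadley: 20+30+32+9+24+22+28 = 165
Hadley - Dale - Maris - Maple - Grove - Corby - Hollow - Hadley: 20+30+32+16+22+30+18 = 168
Hadley - Dale - Maris - Maple - Grove - Hollow - Corby - Hadley: 20+30+32+16+24+30+28 = 180
Hadley - Dale - Maris - Corby - Maple - Hollow - Grove - Hadley: 20+30+14+29+9+24+30 = 156
Hadley - Dale - Maris - Corby - Maple - Grove - Hollow - Hadley: 20+30+14+29+16+24+18 = 151
… (352 more)
Hadley - Dale - Grove - Maris - Corby - Maple - Hollow - Hadley: 20+10+20+14+29+9+18 = 120  ← best
The minimum is 120.
One optimal route: Hadley → Dale → Grove → Maris → Corby → Maple → Hollow → Hadley (or its reverse).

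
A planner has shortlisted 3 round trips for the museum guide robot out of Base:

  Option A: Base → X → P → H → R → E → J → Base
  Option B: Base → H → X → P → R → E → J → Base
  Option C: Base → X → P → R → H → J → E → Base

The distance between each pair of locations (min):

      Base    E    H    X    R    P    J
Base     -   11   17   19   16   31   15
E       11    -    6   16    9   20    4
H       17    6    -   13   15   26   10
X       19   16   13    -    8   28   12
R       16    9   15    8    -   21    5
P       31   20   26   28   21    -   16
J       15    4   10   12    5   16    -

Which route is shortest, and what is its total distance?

107 min — Option B is the shortest.

Option A: 19 + 28 + 26 + 15 + 9 + 4 + 15 = 116
Option B: 17 + 13 + 28 + 21 + 9 + 4 + 15 = 107
Option C: 19 + 28 + 21 + 15 + 10 + 4 + 11 = 108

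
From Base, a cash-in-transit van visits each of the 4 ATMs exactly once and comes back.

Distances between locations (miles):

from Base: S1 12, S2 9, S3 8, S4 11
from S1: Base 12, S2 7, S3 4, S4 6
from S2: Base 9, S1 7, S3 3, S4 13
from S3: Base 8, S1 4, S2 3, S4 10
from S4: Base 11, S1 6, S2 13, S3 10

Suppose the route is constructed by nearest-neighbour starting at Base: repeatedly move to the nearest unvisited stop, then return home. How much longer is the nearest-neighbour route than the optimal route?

Base: S3=8, S2=9, S4=11, S1=12 ⇒ S3
S3: S2=3, S1=4, S4=10 ⇒ S2
S2: S1=7, S4=13 ⇒ S1
S1: S4=6 ⇒ S4
NN route Base → S3 → S2 → S1 → S4 → Base costs 35.
Optimal: Base → S2 → S3 → S1 → S4 → Base costs 33 (by enumerating all 12 distinct tours).
Excess = 35 − 33 = 2.

The nearest-neighbour route is 2 miles longer than optimal.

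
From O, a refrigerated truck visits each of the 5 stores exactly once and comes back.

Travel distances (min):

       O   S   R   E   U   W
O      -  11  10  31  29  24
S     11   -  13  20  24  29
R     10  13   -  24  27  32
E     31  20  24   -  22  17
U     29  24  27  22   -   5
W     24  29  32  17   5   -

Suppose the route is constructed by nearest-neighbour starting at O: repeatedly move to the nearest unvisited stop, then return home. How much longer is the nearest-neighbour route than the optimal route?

4 min longer than the optimal tour.

From O: R=10, S=11, W=24, U=29, E=31 → choose R (10).
From R: S=13, E=24, U=27, W=32 → choose S (13).
From S: E=20, U=24, W=29 → choose E (20).
From E: W=17, U=22 → choose W (17).
From W: U=5 → choose U (5).
NN route O → R → S → E → W → U → O costs 94.
Optimal: O → S → E → W → U → R → O costs 90 (by enumerating all 60 distinct tours).
Excess = 94 − 90 = 4.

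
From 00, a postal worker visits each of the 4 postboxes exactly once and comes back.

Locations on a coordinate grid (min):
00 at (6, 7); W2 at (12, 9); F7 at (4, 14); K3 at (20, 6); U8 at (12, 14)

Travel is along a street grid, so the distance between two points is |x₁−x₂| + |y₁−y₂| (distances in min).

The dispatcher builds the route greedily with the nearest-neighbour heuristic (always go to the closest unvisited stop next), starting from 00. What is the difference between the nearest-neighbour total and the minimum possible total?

00: W2=8, F7=9, U8=13, K3=15 ⇒ W2
W2: U8=5, K3=11, F7=13 ⇒ U8
U8: F7=8, K3=16 ⇒ F7
F7: K3=24 ⇒ K3
NN route 00 → W2 → U8 → F7 → K3 → 00 costs 60.
Optimal: 00 → F7 → U8 → W2 → K3 → 00 costs 48 (by enumerating all 12 distinct tours).
Excess = 60 − 48 = 12.

Excess over optimum: 12 min.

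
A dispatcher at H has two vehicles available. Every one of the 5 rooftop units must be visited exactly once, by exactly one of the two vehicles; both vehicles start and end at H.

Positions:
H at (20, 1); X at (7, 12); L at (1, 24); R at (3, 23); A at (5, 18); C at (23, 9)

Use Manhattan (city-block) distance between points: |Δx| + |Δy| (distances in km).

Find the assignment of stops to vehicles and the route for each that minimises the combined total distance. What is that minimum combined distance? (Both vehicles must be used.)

106 km — the smallest possible combined total.

Try each way of splitting the stops between the two vehicles (each non-empty) and, for each split, find the best tour for each vehicle:
  {X} + {L, R, A, C}: 48 + 90 = 138
  {L} + {X, R, A, C}: 84 + 84 = 168
  {X, L} + {R, A, C}: 84 + 84 = 168
  {R} + {X, L, A, C}: 78 + 90 = 168
  {X, R} + {L, A, C}: 78 + 90 = 168
  {L, R} + {X, A, C}: 84 + 70 = 154
  … (15 splits in total)
  {X, L, R, A} + {C}: 84 + 22 = 106  ← best
Best: vehicle 1 H → X → L → R → A → H = 84; vehicle 2 H → C → H = 22; combined 106.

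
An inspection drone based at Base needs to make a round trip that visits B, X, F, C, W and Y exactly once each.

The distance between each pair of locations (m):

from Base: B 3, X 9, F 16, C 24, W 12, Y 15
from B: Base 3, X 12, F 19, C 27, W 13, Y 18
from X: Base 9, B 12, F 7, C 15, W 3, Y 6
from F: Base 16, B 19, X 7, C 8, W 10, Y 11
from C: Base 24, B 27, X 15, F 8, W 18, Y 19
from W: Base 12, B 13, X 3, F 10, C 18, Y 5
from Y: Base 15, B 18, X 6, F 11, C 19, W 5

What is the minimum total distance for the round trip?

With 6 stops there are 6!/2 = 360 distinct round trips (a route and its reverse cost the same).
Base→B→X→F→C→W→Y→Base: 3+12+7+8+18+5+15 = 68
Base→B→X→F→C→Y→W→Base: 3+12+7+8+19+5+12 = 66
Base→B→X→F→W→C→Y→Base: 3+12+7+10+18+19+15 = 84
Base→B→X→F→W→Y→C→Base: 3+12+7+10+5+19+24 = 80
Base→B→X→F→Y→C→W→Base: 3+12+7+11+19+18+12 = 82
Base→B→X→F→Y→W→C→Base: 3+12+7+11+5+18+24 = 80
Base→B→X→C→F→W→Y→Base: 3+12+15+8+10+5+15 = 68
Base→B→X→C→F→Y→W→Base: 3+12+15+8+11+5+12 = 66
… (352 more)
Base→B→W→Y→F→C→X→Base: 3+13+5+11+8+15+9 = 64  ← best
The minimum is 64.
One optimal route: Base → B → W → Y → F → C → X → Base (or its reverse).

Minimum total distance: 64 m.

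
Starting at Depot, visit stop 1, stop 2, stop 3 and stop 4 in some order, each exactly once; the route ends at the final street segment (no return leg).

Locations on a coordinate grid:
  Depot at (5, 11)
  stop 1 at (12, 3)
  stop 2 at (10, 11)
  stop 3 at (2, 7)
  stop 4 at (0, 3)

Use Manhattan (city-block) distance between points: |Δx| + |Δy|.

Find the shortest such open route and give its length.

There are 4! = 24 possible orderings.
Depot - stop 1 - stop 2 - stop 3 - stop 4: 15+10+12+6 = 43
Depot - stop 1 - stop 2 - stop 4 - stop 3: 15+10+18+6 = 49
Depot - stop 1 - stop 3 - stop 2 - stop 4: 15+14+12+18 = 59
Depot - stop 1 - stop 3 - stop 4 - stop 2: 15+14+6+18 = 53
Depot - stop 1 - stop 4 - stop 2 - stop 3: 15+12+18+12 = 57
Depot - stop 1 - stop 4 - stop 3 - stop 2: 15+12+6+12 = 45
Depot - stop 2 - stop 1 - stop 3 - stop 4: 5+10+14+6 = 35
Depot - stop 2 - stop 1 - stop 4 - stop 3: 5+10+12+6 = 33
Depot - stop 2 - stop 3 - stop 1 - stop 4: 5+12+14+12 = 43
Depot - stop 2 - stop 3 - stop 4 - stop 1: 5+12+6+12 = 35
Depot - stop 2 - stop 4 - stop 1 - stop 3: 5+18+12+14 = 49
Depot - stop 2 - stop 4 - stop 3 - stop 1: 5+18+6+14 = 43
Depot - stop 3 - stop 1 - stop 2 - stop 4: 7+14+10+18 = 49
Depot - stop 3 - stop 1 - stop 4 - stop 2: 7+14+12+18 = 51
… (10 more)
The minimum is 33.
One shortest path: Depot → stop 2 → stop 1 → stop 4 → stop 3.

Shortest open route: 33.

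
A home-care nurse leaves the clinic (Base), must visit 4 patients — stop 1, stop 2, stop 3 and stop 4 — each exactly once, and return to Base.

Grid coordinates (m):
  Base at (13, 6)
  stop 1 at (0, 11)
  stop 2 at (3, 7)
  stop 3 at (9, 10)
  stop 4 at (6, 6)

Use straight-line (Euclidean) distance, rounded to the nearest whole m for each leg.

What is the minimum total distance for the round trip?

There are 12 distinct closed tours to check (reversals are equivalent).
Base → stop 1 → stop 2 → stop 3 → stop 4 → Base: 14+5+7+5+7 = 38
Base → stop 1 → stop 2 → stop 4 → stop 3 → Base: 14+5+3+5+6 = 33
Base → stop 1 → stop 3 → stop 2 → stop 4 → Base: 14+9+7+3+7 = 40
Base → stop 1 → stop 3 → stop 4 → stop 2 → Base: 14+9+5+3+10 = 41
Base → stop 1 → stop 4 → stop 2 → stop 3 → Base: 14+8+3+7+6 = 38
Base → stop 1 → stop 4 → stop 3 → stop 2 → Base: 14+8+5+7+10 = 44
Base → stop 2 → stop 1 → stop 3 → stop 4 → Base: 10+5+9+5+7 = 36
Base → stop 2 → stop 1 → stop 4 → stop 3 → Base: 10+5+8+5+6 = 34
Base → stop 2 → stop 3 → stop 1 → stop 4 → Base: 10+7+9+8+7 = 41
Base → stop 2 → stop 4 → stop 1 → stop 3 → Base: 10+3+8+9+6 = 36
Base → stop 3 → stop 1 → stop 2 → stop 4 → Base: 6+9+5+3+7 = 30
Base → stop 3 → stop 2 → stop 1 → stop 4 → Base: 6+7+5+8+7 = 33
The minimum is 30.
One optimal route: Base → stop 3 → stop 1 → stop 2 → stop 4 → Base (or its reverse).

Shortest round trip = 30 m.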